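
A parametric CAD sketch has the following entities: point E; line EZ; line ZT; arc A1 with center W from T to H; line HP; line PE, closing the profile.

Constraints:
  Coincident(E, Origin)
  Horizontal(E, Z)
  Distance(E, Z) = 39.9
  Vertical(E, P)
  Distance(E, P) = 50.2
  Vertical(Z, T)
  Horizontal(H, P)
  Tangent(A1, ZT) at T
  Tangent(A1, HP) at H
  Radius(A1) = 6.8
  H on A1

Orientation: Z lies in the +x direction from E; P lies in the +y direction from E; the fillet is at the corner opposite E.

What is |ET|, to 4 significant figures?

58.95

E is at the origin; E and Z share the same y with |EZ| = 39.9 and Z on the +x side, so Z = (39.90, 0.000). E and P share the same x with |EP| = 50.2 and P on the +y side, so P = (0.000, 50.20). The virtual corner opposite E is at (39.90, 50.20). The tangent condition forces WT to be normal to ZT and tangency of A1 to HP means the radius WH is perpendicular to HP, with radius 6.8, so the center W sits 6.8 in from both sides at W = (33.10, 43.40). That places the tangent points at T = (39.90, 43.40) on ZT and H = (33.10, 50.20) on HP. Then |ET| = |T − E| = 58.95.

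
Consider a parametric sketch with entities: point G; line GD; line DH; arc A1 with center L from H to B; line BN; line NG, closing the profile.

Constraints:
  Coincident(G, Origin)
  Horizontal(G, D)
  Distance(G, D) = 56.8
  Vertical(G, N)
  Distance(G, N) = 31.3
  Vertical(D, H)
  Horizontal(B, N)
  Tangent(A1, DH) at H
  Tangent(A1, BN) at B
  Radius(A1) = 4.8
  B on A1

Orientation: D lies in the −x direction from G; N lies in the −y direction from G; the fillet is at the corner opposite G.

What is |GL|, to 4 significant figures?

58.36

G is at the origin; GD is horizontal with |GD| = 56.8 and D on the −x side, so D = (-56.80, 0.000). GN is vertical with |GN| = 31.3 and N on the −y side, so N = (0.000, -31.30). The virtual corner opposite G is at (-56.80, -31.30). A1 meets DH tangentially, so LH is at right angles to DH and the tangent condition forces LB to be normal to BN, with radius 4.8, so the center L sits 4.8 in from both sides at L = (-52.00, -26.50). Then |GL| = |L − G| = 58.36.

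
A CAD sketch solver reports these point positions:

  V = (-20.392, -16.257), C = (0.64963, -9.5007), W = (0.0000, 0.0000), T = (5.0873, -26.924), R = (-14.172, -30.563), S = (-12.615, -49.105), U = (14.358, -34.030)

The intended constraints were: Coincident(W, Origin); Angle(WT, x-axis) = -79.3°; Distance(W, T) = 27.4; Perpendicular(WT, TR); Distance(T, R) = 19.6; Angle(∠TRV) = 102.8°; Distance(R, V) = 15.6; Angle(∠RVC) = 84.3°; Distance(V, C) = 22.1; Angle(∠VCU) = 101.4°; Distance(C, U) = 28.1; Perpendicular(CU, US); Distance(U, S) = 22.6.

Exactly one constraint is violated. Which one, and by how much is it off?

Distance(U, S) = 22.6 — off by 8.30.

W = (0.00, 0.00) ✓; WT at -79.30° ✓; |WT| = 27.40 ✓; ∠(WT, TR) = 90.00° ✓; |TR| = 19.60 ✓; ∠TRV = 102.8° ✓; |RV| = 15.60 ✓; ∠RVC = 84.30° ✓; |VC| = 22.10 ✓; ∠VCU = 101.4° ✓; |CU| = 28.10 ✓; ∠(CU, US) = 90.00° ✓; |US| = 30.90 ✗.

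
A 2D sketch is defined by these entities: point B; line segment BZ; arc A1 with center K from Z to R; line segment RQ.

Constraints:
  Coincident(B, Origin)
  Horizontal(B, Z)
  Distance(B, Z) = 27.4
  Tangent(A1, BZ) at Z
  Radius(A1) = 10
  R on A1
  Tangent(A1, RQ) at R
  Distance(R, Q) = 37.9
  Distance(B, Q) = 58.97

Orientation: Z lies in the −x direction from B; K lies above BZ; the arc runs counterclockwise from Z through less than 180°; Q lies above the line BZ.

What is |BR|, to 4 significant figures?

22.93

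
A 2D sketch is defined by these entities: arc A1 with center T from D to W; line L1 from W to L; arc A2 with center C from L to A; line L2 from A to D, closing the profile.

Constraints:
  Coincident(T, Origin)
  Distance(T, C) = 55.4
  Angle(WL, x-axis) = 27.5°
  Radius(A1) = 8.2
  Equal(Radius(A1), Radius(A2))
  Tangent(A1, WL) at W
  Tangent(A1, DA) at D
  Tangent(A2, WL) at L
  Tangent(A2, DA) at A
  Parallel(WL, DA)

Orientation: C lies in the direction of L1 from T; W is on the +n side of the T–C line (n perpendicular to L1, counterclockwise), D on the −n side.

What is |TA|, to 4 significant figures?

56.00

The slot axis is L1's direction at 27.5°, so u = (cos 27.5°, sin 27.5°) = (0.8870, 0.4617) and n = (−sin 27.5°, cos 27.5°) = (-0.4617, 0.8870). T is at the origin and C lies 55.4 along u from T, so C = 55.4·u = (49.14, 25.58). Tangency of A1 to both parallel lines with radius 8.2 puts W and D at T ± 8.2·n: W = (-3.786, 7.273), D = (3.786, -7.273). Equal radii place L and A the same way about C: L = C + 8.2·n = (45.35, 32.85), A = C − 8.2·n = (52.93, 18.31). Then |TA| = |A − T| = 56.00.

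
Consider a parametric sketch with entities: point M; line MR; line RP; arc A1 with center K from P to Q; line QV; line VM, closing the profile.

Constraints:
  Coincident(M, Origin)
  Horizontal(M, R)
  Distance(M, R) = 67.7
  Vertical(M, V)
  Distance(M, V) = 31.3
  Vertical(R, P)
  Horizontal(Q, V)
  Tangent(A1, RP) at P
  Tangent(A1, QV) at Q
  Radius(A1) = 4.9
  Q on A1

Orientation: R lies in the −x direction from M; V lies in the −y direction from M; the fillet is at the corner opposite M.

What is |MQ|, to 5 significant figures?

70.168

M is at the origin; MR is horizontal with |MR| = 67.7 and R on the −x side, so R = (-67.700, 0.0000). MV is vertical with |MV| = 31.3 and V on the −y side, so V = (0.0000, -31.300). The virtual corner opposite M is at (-67.700, -31.300). Tangency of A1 to RP means the radius KP is perpendicular to RP and tangency of A1 to QV means the radius KQ is perpendicular to QV, with radius 4.9, so the center K sits 4.9 in from both sides at K = (-62.800, -26.400). That places the tangent points at P = (-67.700, -26.400) on RP and Q = (-62.800, -31.300) on QV. Then |MQ| = |Q − M| = 70.168.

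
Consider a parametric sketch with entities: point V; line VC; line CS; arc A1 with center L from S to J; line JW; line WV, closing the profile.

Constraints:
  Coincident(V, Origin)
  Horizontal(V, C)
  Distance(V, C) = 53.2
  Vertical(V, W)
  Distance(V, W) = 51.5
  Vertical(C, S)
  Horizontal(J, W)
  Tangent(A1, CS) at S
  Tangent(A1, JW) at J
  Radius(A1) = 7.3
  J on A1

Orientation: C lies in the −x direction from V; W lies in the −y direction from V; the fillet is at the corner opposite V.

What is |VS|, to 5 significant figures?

69.166

V is at the origin; V and C share the same y with |VC| = 53.2 and C on the −x side, so C = (-53.200, 0.0000). VW is vertical with |VW| = 51.5 and W on the −y side, so W = (0.0000, -51.500). The virtual corner opposite V is at (-53.200, -51.500). A1 meets CS tangentially, so LS is at right angles to CS and since A1 is tangent to JW there, LJ ⟂ JW, with radius 7.3, so the center L sits 7.3 in from both sides at L = (-45.900, -44.200). That places the tangent points at S = (-53.200, -44.200) on CS and J = (-45.900, -51.500) on JW. Then |VS| = |S − V| = 69.166.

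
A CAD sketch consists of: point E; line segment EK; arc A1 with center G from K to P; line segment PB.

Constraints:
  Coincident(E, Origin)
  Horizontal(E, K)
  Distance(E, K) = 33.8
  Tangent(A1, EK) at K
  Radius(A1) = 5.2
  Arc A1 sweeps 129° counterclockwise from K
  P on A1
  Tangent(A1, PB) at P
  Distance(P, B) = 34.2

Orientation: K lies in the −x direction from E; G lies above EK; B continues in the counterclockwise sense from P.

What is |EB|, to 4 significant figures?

62.12

E is at the origin; E and K share the same y with |EK| = 33.8 and K on the −x side, so K = (-33.80, 0.000). Tangency of A1 to EK means the radius GK is perpendicular to EK, so G = K + (0, 5.2) = (-33.80, 5.200). On A1, K sits at bearing -90° from G; a 129° counterclockwise sweep puts P at bearing 39°, so P = G + 5.2·(cos 39°, sin 39°) = (-29.76, 8.472). The tangent condition forces GP to be normal to PB, so PB runs along (−sin 39°, cos 39°); with |PB| = 34.2, B = (-51.28, 35.05). Then |EB| = |B − E| = 62.12.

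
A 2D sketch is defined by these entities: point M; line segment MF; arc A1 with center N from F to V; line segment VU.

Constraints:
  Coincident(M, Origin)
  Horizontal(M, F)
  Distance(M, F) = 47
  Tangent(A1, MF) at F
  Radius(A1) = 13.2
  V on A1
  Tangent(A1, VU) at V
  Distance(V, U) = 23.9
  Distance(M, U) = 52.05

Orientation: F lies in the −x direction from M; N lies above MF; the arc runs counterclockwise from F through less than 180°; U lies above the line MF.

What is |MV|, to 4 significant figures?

36.68

Checks: |NV| = 13.20 ✓; ∠(NV, VU) = 90.00° ✓; |VU| = 23.90 ✓; |MU| = 52.05 ✓.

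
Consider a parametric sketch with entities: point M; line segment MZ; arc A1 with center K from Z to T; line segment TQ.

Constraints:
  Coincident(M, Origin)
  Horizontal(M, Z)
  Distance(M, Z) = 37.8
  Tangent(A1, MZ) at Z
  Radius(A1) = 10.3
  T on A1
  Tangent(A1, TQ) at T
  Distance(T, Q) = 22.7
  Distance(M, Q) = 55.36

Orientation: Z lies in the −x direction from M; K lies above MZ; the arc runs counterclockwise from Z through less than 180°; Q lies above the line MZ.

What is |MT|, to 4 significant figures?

33.85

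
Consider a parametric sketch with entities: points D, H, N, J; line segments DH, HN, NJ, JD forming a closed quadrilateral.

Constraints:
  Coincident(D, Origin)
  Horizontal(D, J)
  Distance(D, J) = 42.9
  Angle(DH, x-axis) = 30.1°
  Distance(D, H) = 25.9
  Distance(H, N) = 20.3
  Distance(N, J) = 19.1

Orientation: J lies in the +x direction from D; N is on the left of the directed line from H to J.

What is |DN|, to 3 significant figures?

45.9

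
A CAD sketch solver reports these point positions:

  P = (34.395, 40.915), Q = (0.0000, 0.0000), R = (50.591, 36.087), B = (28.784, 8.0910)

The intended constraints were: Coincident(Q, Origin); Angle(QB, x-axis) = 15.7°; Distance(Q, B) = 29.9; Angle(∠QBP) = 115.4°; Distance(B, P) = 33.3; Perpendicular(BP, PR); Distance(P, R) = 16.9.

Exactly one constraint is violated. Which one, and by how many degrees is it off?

Perpendicular(BP, PR) — off by 6.90°.

Q = (0.00, 0.00) ✓; QB at 15.70° ✓; |QB| = 29.90 ✓; ∠QBP = 115.4° ✓; |BP| = 33.30 ✓; ∠(BP, PR) = 96.90° ✗; |PR| = 16.90 ✓.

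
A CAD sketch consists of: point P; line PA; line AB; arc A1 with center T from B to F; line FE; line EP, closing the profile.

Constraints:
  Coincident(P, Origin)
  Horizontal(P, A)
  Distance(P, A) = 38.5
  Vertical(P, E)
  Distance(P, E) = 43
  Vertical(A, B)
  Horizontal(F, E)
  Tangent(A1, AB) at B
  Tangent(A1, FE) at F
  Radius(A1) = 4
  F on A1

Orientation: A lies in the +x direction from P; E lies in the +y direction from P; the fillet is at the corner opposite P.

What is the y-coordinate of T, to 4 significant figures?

39.00

P is at the origin; PA is horizontal with |PA| = 38.5 and A on the +x side, so A = (38.50, 0.000). P and E share the same x with |PE| = 43.0 and E on the +y side, so E = (0.000, 43.00). The virtual corner opposite P is at (38.50, 43.00). Since A1 is tangent to AB there, TB ⟂ AB and the tangent condition forces TF to be normal to FE, with radius 4.0, so the center T sits 4.0 in from both sides at T = (34.50, 39.00). So T.y = 39.00.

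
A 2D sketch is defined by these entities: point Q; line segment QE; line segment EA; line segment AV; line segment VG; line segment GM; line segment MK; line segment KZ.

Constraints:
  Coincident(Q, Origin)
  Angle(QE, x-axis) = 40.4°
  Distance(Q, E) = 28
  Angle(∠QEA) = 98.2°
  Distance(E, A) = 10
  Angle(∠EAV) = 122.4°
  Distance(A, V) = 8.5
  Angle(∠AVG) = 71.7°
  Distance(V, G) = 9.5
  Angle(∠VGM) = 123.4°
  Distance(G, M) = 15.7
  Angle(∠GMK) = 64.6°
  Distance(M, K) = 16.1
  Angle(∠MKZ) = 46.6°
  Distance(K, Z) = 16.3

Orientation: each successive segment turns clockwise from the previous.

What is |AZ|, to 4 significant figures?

10.80

Q is at the origin; QE runs at 40.4° with length 28.0, so E = (21.32, 18.15). ∠QEA = 98.2° gives EA at -41.40° from the x-axis; with |EA| = 10.0, A = (28.82, 11.53). ∠EAV = 122.4° gives AV at -99.00° from the x-axis; with |AV| = 8.5, V = (27.49, 3.139). ∠AVG = 71.7° gives VG at 152.7° from the x-axis; with |VG| = 9.5, G = (19.05, 7.496). ∠VGM = 123.4° gives GM at 96.10° from the x-axis; with |GM| = 15.7, M = (17.38, 23.11). ∠GMK = 64.6° gives MK at -19.30° from the x-axis; with |MK| = 16.1, K = (32.58, 17.79). ∠MKZ = 46.6° gives KZ at -152.7° from the x-axis; with |KZ| = 16.3, Z = (18.10, 10.31). Then |AZ| = |Z − A| = 10.80.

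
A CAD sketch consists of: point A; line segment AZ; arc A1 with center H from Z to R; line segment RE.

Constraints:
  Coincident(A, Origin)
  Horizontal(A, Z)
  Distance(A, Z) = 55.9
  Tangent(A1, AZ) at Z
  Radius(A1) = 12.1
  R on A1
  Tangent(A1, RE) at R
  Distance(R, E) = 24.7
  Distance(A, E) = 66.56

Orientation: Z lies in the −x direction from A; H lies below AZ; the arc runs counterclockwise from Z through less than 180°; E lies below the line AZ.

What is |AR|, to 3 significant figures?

68.8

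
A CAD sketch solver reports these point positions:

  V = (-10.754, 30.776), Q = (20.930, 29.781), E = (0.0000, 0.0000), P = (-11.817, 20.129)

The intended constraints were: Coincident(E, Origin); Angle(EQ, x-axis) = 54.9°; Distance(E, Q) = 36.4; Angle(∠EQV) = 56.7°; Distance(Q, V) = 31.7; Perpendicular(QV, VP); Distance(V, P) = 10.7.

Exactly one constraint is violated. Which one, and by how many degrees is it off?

Perpendicular(QV, VP) — off by 3.90°.

E = (0.00, 0.00) ✓; EQ at 54.90° ✓; |EQ| = 36.40 ✓; ∠EQV = 56.70° ✓; |QV| = 31.70 ✓; ∠(QV, VP) = 86.10° ✗; |VP| = 10.70 ✓.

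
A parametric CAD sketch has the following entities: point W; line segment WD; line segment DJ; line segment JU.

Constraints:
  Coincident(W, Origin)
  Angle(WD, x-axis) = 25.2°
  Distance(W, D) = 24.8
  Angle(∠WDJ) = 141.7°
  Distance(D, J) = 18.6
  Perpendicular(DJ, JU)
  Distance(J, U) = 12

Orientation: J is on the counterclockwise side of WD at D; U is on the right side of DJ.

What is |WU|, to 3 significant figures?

46.9

W is at the origin; WD runs at 25.2° with length 24.8, so D = 24.8·(cos 25.2°, sin 25.2°) = (22.4, 10.6). ∠WDJ = 141.7°, so DJ runs at 25.2° + (180° − 141.7°) = 63.5° from the x-axis; with |DJ| = 18.6, J = D + 18.6·(cos 63.5°, sin 63.5°) = (30.7, 27.2). DJ ⟂ JU; with |JU| = 12.0 on the right of DJ, U = J + 12.0·(0.895, -0.446) = (41.5, 21.9). Then |WU| = |U − W| = 46.9.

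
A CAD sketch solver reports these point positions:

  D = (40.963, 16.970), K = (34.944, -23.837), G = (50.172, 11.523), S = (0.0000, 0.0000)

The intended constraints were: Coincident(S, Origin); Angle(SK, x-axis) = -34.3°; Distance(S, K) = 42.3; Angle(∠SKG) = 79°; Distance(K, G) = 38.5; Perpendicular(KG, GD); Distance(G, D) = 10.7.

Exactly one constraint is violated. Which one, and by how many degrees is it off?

Perpendicular(KG, GD) — off by 7.30°.

S = (0.00, 0.00) ✓; SK at -34.30° ✓; |SK| = 42.30 ✓; ∠SKG = 79.00° ✓; |KG| = 38.50 ✓; ∠(KG, GD) = 82.70° ✗; |GD| = 10.70 ✓.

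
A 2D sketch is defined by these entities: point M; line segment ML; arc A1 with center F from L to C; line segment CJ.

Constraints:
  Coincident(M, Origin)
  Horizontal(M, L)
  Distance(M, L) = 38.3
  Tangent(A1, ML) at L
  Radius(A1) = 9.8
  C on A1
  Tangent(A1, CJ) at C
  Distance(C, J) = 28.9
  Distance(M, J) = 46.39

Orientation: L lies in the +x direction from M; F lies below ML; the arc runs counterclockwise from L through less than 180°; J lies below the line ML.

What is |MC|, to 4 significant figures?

29.95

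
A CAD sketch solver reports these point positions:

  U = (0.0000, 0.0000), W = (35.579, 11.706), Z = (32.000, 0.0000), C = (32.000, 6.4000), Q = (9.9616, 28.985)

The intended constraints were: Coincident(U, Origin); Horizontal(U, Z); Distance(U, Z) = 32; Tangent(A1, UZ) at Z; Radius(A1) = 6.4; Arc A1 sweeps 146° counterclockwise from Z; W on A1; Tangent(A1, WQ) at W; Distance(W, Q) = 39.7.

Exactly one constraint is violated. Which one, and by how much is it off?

Distance(W, Q) = 39.7 — off by 8.80.

U = (0.00, 0.00) ✓; U.y = 0.00, Z.y = 0.00 ✓; |UZ| = 32.00 ✓; ∠(CZ, ZU) = 90.00° ✓; |CZ| = 6.400 ✓; bearing(C→W) − bearing(C→Z) = 146.0° ✓; |CW| = 6.400 ✓; ∠(CW, WQ) = 90.00° ✓; |WQ| = 30.90 ✗.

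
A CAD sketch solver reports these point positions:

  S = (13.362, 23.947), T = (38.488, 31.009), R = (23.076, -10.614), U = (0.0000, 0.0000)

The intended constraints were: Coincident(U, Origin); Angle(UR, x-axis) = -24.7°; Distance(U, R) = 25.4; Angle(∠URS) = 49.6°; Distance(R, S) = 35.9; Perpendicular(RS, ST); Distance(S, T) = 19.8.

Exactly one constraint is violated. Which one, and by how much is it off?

Distance(S, T) = 19.8 — off by 6.30.

U = (0.00, 0.00) ✓; UR at -24.70° ✓; |UR| = 25.40 ✓; ∠URS = 49.60° ✓; |RS| = 35.90 ✓; ∠(RS, ST) = 90.00° ✓; |ST| = 26.10 ✗.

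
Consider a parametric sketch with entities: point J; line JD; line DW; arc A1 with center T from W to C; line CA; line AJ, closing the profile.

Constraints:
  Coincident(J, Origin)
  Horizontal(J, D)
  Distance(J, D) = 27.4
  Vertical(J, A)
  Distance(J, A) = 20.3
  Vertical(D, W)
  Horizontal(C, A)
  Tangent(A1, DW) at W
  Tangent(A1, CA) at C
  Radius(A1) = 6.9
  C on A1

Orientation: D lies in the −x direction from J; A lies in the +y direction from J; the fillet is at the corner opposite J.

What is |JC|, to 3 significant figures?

28.9

The virtual corner opposite J is at (-27.4, 20.3). Since A1 is tangent to DW there, TW ⟂ DW and the tangent condition forces TC to be normal to CA, with radius 6.9, so the center T sits 6.9 in from both sides at T = (-20.5, 13.4). That places the tangent points at W = (-27.4, 13.4) on DW and C = (-20.5, 20.3) on CA. Then |JC| = |C − J| = 28.9.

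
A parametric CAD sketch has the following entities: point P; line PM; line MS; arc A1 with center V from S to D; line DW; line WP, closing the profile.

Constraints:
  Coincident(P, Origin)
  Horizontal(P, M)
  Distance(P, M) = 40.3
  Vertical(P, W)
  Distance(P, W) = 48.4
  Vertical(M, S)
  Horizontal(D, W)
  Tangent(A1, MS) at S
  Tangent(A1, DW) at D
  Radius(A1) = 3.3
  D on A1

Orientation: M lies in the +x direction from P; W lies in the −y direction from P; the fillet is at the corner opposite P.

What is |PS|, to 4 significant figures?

60.48

The virtual corner opposite P is at (40.30, -48.40). A1 meets MS tangentially, so VS is at right angles to MS and since A1 is tangent to DW there, VD ⟂ DW, with radius 3.3, so the center V sits 3.3 in from both sides at V = (37.00, -45.10). That places the tangent points at S = (40.30, -45.10) on MS and D = (37.00, -48.40) on DW. Then |PS| = |S − P| = 60.48.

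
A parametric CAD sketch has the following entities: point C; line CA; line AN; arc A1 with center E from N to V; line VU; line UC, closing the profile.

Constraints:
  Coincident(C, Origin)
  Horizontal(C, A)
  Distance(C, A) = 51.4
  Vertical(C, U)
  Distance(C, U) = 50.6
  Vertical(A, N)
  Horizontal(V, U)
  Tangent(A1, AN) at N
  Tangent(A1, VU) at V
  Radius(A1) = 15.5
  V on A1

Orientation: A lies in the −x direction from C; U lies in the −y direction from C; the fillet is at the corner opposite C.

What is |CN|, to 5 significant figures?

62.241

C is at the origin; CA is horizontal with |CA| = 51.4 and A on the −x side, so A = (-51.400, 0.0000). CU is vertical with |CU| = 50.6 and U on the −y side, so U = (0.0000, -50.600). The virtual corner opposite C is at (-51.400, -50.600). Since A1 is tangent to AN there, EN ⟂ AN and since A1 is tangent to VU there, EV ⟂ VU, with radius 15.5, so the center E sits 15.5 in from both sides at E = (-35.900, -35.100). That places the tangent points at N = (-51.400, -35.100) on AN and V = (-35.900, -50.600) on VU. Then |CN| = |N − C| = 62.241.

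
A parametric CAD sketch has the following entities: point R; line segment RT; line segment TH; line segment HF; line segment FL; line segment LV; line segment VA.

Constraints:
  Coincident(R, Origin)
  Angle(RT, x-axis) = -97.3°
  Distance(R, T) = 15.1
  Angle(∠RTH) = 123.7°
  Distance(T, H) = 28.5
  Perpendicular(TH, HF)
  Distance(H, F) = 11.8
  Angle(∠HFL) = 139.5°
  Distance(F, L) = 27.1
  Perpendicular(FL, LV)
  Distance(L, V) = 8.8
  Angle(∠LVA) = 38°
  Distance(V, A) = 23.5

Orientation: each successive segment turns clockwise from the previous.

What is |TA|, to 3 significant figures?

39.2

R is at the origin; RT runs at -97.3° with length 15.1, so T = (-1.92, -15.0). ∠RTH = 123.7° gives TH at -154° from the x-axis; with |TH| = 28.5, H = (-27.4, -27.6). The perpendicularity gives HF at right angles to TH, so HF runs at 116°; with |HF| = 11.8, F = (-32.7, -17.1). ∠HFL = 139.5° gives FL at 75.9° from the x-axis; with |FL| = 27.1, L = (-26.1, 9.20). FL is perpendicular to LV, so LV runs at -14.1°; with |LV| = 8.8, V = (-17.6, 7.06). ∠LVA = 38.0° gives VA at -156° from the x-axis; with |VA| = 23.5, A = (-39.0, -2.46). Then |TA| = |A − T| = 39.2.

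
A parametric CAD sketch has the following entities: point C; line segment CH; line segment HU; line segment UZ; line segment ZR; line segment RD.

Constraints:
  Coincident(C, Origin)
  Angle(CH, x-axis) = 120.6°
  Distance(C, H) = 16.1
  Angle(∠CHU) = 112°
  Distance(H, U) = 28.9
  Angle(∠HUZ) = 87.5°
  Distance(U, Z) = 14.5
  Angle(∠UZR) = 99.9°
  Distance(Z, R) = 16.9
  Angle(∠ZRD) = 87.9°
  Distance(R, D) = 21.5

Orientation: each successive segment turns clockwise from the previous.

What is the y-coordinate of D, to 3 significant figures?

24.3

∠UZR = 99.9° gives ZR at -120° from the x-axis; with |ZR| = 16.9, R = (12.0, 12.9). ∠ZRD = 87.9° gives RD at 148° from the x-axis; with |RD| = 21.5, D = (-6.18, 24.3). So D.y = 24.3.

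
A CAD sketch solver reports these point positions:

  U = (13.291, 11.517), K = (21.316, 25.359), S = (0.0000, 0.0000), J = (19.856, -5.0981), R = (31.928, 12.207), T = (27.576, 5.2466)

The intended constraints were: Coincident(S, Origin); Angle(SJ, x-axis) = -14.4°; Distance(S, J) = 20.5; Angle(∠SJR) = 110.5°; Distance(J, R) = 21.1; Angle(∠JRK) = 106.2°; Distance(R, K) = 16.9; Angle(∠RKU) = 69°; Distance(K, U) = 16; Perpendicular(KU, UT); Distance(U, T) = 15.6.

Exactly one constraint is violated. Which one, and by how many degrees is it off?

Perpendicular(KU, UT) — off by 6.40°.

S = (0.00, 0.00) ✓; SJ at -14.40° ✓; |SJ| = 20.50 ✓; ∠SJR = 110.5° ✓; |JR| = 21.10 ✓; ∠JRK = 106.2° ✓; |RK| = 16.90 ✓; ∠RKU = 69.00° ✓; |KU| = 16.00 ✓; ∠(KU, UT) = 96.40° ✗; |UT| = 15.60 ✓.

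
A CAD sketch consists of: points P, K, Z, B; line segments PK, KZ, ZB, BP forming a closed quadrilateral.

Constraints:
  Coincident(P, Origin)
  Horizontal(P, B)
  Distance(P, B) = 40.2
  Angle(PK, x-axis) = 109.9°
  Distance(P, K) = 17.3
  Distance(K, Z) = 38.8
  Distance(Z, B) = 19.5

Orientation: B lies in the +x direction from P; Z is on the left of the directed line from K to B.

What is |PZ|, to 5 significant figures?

37.509

P is at the origin; PB is horizontal with |PB| = 40.2 and B in +x, so B = (40.2, 0). PK runs at 109.9° with |PK| = 17.3, so K = (-5.8886, 16.267). Z is determined by |KZ| = 38.8 and |ZB| = 19.5 together: it lies at the intersection of circle(K, 38.8) and circle(B, 19.5). With |KB| = 48.875, the foot of the radical line on KB is 35.948 from K and the perpendicular offset is √(38.8² − 35.948²) = 14.600. Taking the left-of-KB solution: Z = (32.870, 18.070).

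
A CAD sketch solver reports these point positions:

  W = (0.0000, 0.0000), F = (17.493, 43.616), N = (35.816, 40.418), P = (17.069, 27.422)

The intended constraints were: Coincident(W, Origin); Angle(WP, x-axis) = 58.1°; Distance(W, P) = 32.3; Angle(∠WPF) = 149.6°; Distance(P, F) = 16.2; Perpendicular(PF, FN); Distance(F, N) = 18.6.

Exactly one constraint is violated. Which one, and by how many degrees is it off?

Perpendicular(PF, FN) — off by 8.40°.

W = (0.00, 0.00) ✓; WP at 58.10° ✓; |WP| = 32.30 ✓; ∠WPF = 149.6° ✓; |PF| = 16.20 ✓; ∠(PF, FN) = 98.40° ✗; |FN| = 18.60 ✓.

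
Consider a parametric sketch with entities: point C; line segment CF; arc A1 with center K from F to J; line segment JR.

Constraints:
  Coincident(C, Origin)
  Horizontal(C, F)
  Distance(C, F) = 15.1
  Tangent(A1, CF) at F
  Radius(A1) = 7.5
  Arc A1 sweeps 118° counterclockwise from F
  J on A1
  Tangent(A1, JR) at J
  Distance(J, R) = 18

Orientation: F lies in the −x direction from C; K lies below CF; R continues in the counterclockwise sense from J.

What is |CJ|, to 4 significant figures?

24.36

C is at the origin; CF is horizontal with |CF| = 15.1 and F on the −x side, so F = (-15.10, 0.000). Since A1 is tangent to CF there, KF ⟂ CF, so K = F + (0, -7.5) = (-15.10, -7.500). On A1, F sits at bearing 90° from K; a 118° counterclockwise sweep puts J at bearing 208°, so J = K + 7.5·(cos 208°, sin 208°) = (-21.72, -11.02). Then |CJ| = |J − C| = 24.36.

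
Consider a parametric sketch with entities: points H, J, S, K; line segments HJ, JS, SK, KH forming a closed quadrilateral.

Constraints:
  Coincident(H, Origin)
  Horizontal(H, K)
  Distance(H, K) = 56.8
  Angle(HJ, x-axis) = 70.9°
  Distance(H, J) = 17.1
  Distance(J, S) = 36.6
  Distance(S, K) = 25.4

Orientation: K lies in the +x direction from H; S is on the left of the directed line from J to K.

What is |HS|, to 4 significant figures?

46.71

H is at the origin; H and K share the same y with |HK| = 56.8 and K in +x, so K = (56.8, 0). HJ runs at 70.9° with |HJ| = 17.1, so J = (5.595, 16.16). S is determined by |JS| = 36.6 and |SK| = 25.4 together: it lies at the intersection of circle(J, 36.6) and circle(K, 25.4). With |JK| = 53.69, the foot of the radical line on JK is 33.31 from J and the perpendicular offset is √(36.6² − 33.31²) = 15.16. Taking the left-of-JK solution: S = (41.93, 20.59).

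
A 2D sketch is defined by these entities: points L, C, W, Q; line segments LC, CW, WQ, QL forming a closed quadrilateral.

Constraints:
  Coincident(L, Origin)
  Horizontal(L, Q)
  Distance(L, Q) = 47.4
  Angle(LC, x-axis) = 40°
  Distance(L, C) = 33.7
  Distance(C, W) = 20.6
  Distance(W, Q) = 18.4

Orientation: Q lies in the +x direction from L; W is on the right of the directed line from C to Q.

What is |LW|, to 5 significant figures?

29.077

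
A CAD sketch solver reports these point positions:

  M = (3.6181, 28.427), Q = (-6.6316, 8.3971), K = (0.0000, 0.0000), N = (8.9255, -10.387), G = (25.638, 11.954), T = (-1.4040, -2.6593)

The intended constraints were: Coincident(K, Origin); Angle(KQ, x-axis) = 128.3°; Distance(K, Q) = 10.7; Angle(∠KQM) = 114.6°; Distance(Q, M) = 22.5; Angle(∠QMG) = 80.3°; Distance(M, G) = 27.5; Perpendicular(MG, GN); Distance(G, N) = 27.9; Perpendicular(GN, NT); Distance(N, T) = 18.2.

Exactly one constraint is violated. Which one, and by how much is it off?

Distance(N, T) = 18.2 — off by 5.30.

K = (0.00, 0.00) ✓; KQ at 128.3° ✓; |KQ| = 10.70 ✓; ∠KQM = 114.6° ✓; |QM| = 22.50 ✓; ∠QMG = 80.30° ✓; |MG| = 27.50 ✓; ∠(MG, GN) = 90.00° ✓; |GN| = 27.90 ✓; ∠(GN, NT) = 90.00° ✓; |NT| = 12.90 ✗.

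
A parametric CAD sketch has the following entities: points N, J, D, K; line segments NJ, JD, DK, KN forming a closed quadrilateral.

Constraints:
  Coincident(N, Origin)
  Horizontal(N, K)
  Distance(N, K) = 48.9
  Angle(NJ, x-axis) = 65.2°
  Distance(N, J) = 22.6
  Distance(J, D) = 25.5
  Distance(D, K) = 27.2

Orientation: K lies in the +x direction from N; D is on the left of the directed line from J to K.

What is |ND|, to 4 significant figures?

41.89

N is at the origin; N and K share the same y with |NK| = 48.9 and K in +x, so K = (48.9, 0). NJ runs at 65.2° with |NJ| = 22.6, so J = (9.480, 20.52). D is determined by |JD| = 25.5 and |DK| = 27.2 together: it lies at the intersection of circle(J, 25.5) and circle(K, 27.2). With |JK| = 44.44, the foot of the radical line on JK is 21.21 from J and the perpendicular offset is √(25.5² − 21.21²) = 14.15. Taking the left-of-JK solution: D = (34.83, 23.28).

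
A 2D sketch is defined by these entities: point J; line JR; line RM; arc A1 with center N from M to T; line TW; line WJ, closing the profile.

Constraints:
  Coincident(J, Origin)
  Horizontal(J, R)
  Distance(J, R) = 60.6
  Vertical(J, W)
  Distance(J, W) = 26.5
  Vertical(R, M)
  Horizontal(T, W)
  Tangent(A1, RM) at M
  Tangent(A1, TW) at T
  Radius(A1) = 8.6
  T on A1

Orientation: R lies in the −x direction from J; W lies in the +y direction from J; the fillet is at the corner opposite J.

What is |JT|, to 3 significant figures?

58.4

The virtual corner opposite J is at (-60.6, 26.5). The tangent condition forces NM to be normal to RM and the tangent condition forces NT to be normal to TW, with radius 8.6, so the center N sits 8.6 in from both sides at N = (-52.0, 17.9). That places the tangent points at M = (-60.6, 17.9) on RM and T = (-52.0, 26.5) on TW. Then |JT| = |T − J| = 58.4.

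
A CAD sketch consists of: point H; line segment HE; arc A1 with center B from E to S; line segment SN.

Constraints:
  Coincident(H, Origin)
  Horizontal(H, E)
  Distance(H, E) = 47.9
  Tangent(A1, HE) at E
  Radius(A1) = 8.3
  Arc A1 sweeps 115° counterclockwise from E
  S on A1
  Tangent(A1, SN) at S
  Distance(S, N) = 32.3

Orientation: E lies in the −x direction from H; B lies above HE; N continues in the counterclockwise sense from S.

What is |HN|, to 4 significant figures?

67.87

On A1, E sits at bearing -90° from B; a 115° counterclockwise sweep puts S at bearing 25°, so S = B + 8.3·(cos 25°, sin 25°) = (-40.38, 11.81). Tangency of A1 to SN means the radius BS is perpendicular to SN, so SN runs along (−sin 25°, cos 25°); with |SN| = 32.3, N = (-54.03, 41.08). Then |HN| = |N − H| = 67.87.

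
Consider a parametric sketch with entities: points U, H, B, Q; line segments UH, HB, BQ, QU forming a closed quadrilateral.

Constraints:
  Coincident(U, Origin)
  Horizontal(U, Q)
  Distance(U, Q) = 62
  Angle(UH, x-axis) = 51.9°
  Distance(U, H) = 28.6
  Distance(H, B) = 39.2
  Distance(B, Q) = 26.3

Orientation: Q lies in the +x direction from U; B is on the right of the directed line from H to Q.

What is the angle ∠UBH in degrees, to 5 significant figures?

42.543°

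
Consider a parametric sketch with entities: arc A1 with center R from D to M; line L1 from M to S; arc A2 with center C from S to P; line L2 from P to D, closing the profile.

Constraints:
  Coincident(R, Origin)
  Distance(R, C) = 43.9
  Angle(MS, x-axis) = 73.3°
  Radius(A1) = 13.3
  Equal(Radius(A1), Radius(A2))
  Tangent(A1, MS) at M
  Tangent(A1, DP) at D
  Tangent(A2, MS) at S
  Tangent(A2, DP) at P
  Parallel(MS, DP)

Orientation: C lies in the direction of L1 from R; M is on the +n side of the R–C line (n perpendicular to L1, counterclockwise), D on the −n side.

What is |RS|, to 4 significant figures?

45.87

The slot axis is L1's direction at 73.3°, so u = (cos 73.3°, sin 73.3°) = (0.2874, 0.9578) and n = (−sin 73.3°, cos 73.3°) = (-0.9578, 0.2874). R is at the origin and C lies 43.9 along u from R, so C = 43.9·u = (12.62, 42.05). Tangency of A1 to both parallel lines with radius 13.3 puts M and D at R ± 13.3·n: M = (-12.74, 3.822), D = (12.74, -3.822). Equal radii place S and P the same way about C: S = C + 13.3·n = (-0.1239, 45.87), P = C − 13.3·n = (25.35, 38.23). Then |RS| = |S − R| = 45.87.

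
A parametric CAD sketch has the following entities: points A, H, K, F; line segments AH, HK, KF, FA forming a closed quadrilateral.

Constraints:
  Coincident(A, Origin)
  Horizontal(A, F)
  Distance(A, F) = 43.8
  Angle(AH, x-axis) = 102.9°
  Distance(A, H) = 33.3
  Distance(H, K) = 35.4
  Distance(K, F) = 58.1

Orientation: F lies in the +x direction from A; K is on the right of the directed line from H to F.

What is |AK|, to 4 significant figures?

14.44

A is at the origin; A and F share the same y with |AF| = 43.8 and F in +x, so F = (43.8, 0). AH runs at 102.9° with |AH| = 33.3, so H = (-7.434, 32.46). K is determined by |HK| = 35.4 and |KF| = 58.1 together: it lies at the intersection of circle(H, 35.4) and circle(F, 58.1). With |HF| = 60.65, the foot of the radical line on HF is 12.83 from H and the perpendicular offset is √(35.4² − 12.83²) = 32.99. Taking the right-of-HF solution: K = (-14.26, -2.277).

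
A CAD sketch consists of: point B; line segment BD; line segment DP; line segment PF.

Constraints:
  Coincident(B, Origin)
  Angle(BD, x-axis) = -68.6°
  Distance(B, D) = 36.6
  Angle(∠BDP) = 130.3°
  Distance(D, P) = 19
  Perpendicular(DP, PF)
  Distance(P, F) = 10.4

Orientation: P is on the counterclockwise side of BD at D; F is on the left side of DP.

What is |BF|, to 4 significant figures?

46.13

∠BDP = 130.3°, so DP runs at -68.6° + (180° − 130.3°) = -18.90° from the x-axis; with |DP| = 19.0, P = D + 19.0·(cos -18.90°, sin -18.90°) = (31.33, -40.23). DP ⟂ PF; with |PF| = 10.4 on the left of DP, F = P + 10.4·(0.3239, 0.9461) = (34.70, -30.39). Then |BF| = |F − B| = 46.13.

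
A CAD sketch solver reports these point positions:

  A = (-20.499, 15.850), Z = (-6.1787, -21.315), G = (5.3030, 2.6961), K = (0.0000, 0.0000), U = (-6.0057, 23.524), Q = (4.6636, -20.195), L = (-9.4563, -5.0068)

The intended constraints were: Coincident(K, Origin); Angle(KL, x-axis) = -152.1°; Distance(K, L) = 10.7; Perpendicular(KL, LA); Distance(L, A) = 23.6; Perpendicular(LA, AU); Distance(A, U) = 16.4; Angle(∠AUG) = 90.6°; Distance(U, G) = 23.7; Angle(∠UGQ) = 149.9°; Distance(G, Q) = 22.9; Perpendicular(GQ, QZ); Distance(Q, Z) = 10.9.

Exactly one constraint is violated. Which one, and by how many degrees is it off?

Perpendicular(GQ, QZ) — off by 7.50°.

K = (0.00, 0.00) ✓; KL at -152.1° ✓; |KL| = 10.70 ✓; ∠(KL, LA) = 90.00° ✓; |LA| = 23.60 ✓; ∠(LA, AU) = 90.00° ✓; |AU| = 16.40 ✓; ∠AUG = 90.60° ✓; |UG| = 23.70 ✓; ∠UGQ = 149.9° ✓; |GQ| = 22.90 ✓; ∠(GQ, QZ) = 82.50° ✗; |QZ| = 10.90 ✓.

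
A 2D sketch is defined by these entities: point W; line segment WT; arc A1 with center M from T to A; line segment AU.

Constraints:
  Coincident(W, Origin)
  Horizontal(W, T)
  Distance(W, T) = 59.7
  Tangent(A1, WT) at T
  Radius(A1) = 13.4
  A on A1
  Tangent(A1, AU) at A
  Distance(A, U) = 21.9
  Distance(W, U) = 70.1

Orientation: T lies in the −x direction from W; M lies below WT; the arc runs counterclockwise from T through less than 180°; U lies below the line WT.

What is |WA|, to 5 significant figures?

73.774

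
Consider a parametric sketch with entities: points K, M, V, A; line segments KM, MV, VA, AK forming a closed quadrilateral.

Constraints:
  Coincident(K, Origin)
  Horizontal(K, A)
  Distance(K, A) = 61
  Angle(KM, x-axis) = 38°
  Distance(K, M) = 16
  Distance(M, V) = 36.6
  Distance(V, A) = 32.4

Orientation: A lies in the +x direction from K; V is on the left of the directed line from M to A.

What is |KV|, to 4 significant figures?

52.48

K is at the origin; KA is horizontal with |KA| = 61.0 and A in +x, so A = (61.0, 0). KM runs at 38.0° with |KM| = 16.0, so M = (12.61, 9.851). V is determined by |MV| = 36.6 and |VA| = 32.4 together: it lies at the intersection of circle(M, 36.6) and circle(A, 32.4). With |MA| = 49.38, the foot of the radical line on MA is 27.63 from M and the perpendicular offset is √(36.6² − 27.63²) = 24.01. Taking the left-of-MA solution: V = (44.47, 27.86).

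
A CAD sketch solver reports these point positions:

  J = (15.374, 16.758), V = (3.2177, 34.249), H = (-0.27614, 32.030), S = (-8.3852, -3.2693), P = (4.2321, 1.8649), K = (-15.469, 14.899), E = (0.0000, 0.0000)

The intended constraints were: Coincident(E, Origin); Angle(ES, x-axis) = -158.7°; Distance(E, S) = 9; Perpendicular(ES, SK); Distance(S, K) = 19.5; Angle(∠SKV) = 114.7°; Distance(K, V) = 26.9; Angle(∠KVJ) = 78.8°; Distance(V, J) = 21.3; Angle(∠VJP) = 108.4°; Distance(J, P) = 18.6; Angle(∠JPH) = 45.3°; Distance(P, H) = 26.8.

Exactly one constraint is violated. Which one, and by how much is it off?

Distance(P, H) = 26.8 — off by 3.70.

E = (0.00, 0.00) ✓; ES at -158.7° ✓; |ES| = 9.000 ✓; ∠(ES, SK) = 90.00° ✓; |SK| = 19.50 ✓; ∠SKV = 114.7° ✓; |KV| = 26.90 ✓; ∠KVJ = 78.80° ✓; |VJ| = 21.30 ✓; ∠VJP = 108.4° ✓; |JP| = 18.60 ✓; ∠JPH = 45.30° ✓; |PH| = 30.50 ✗.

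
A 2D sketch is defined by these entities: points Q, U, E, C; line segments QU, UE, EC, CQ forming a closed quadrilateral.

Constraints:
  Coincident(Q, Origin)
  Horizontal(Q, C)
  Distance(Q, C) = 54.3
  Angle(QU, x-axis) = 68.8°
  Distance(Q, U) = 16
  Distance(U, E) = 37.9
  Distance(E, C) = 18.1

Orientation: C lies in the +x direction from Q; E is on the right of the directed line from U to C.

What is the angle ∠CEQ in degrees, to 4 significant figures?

150.7°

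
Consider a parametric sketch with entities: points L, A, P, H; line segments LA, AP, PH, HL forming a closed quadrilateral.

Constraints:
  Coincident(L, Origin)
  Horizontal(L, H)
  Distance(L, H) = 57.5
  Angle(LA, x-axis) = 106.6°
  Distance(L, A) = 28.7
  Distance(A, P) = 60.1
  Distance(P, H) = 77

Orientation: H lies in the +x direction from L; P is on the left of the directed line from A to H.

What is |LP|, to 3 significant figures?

79.1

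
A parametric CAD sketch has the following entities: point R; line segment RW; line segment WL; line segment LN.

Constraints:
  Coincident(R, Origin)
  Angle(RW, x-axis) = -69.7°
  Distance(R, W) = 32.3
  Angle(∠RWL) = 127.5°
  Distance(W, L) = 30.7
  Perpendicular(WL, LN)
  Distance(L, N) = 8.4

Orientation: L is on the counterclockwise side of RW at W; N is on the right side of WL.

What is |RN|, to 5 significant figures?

60.780

∠RWL = 127.5°, so WL runs at -69.7° + (180° − 127.5°) = -17.200° from the x-axis; with |WL| = 30.7, L = W + 30.7·(cos -17.200°, sin -17.200°) = (40.533, -39.372). WL ⟂ LN; with |LN| = 8.4 on the right of WL, N = L + 8.4·(-0.29571, -0.95528) = (38.049, -47.396). Then |RN| = |N − R| = 60.780.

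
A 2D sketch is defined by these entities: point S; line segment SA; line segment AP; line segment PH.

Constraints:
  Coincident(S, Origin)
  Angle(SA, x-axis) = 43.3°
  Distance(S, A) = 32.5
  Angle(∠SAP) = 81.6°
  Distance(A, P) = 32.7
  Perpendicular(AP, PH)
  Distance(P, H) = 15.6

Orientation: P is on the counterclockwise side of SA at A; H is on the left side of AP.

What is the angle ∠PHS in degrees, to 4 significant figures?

120.6°

S is at the origin; SA runs at 43.3° with length 32.5, so A = 32.5·(cos 43.3°, sin 43.3°) = (23.65, 22.29). ∠SAP = 81.6°, so AP runs at 43.3° + (180° − 81.6°) = 141.7° from the x-axis; with |AP| = 32.7, P = A + 32.7·(cos 141.7°, sin 141.7°) = (-2.010, 42.56). AP is perpendicular to PH; with |PH| = 15.6 on the left of AP, H = P + 15.6·(-0.6198, -0.7848) = (-11.68, 30.31). Then cos ∠PHS = HP·HS / (|HP||HS|), giving 120.6°.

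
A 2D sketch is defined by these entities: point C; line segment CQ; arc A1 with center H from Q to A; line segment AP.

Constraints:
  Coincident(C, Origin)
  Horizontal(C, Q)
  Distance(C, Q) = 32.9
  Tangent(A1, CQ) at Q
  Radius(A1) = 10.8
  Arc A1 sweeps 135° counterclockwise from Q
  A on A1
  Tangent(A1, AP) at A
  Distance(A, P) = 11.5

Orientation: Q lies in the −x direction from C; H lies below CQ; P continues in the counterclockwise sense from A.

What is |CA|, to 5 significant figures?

44.532

A1 meets CQ tangentially, so HQ is at right angles to CQ, so H = Q + (0, -10.8) = (-32.900, -10.800). On A1, Q sits at bearing 90° from H; a 135° counterclockwise sweep puts A at bearing 225°, so A = H + 10.8·(cos 225°, sin 225°) = (-40.537, -18.437). Then |CA| = |A − C| = 44.532.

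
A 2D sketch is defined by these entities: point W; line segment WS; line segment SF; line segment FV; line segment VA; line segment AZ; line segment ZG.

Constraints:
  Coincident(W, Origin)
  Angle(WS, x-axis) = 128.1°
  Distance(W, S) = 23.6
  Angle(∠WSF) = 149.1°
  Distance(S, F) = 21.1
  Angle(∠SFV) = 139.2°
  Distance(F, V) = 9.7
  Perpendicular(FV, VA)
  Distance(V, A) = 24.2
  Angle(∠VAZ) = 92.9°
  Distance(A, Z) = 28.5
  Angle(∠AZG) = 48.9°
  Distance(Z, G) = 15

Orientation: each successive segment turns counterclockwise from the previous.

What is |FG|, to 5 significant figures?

16.791

W is at the origin; WS runs at 128.1° with length 23.6, so S = (-14.562, 18.572). ∠WSF = 149.1° gives SF at 159.00° from the x-axis; with |SF| = 21.1, F = (-34.261, 26.133). ∠SFV = 139.2° gives FV at -160.20° from the x-axis; with |FV| = 9.7, V = (-43.387, 22.847). FV ⟂ VA, so VA runs at -70.200°; with |VA| = 24.2, A = (-35.190, 0.078158). ∠VAZ = 92.9° gives AZ at 16.900° from the x-axis; with |AZ| = 28.5, Z = (-7.9205, 8.3632). ∠AZG = 48.9° gives ZG at 148.00° from the x-axis; with |ZG| = 15.0, G = (-20.641, 16.312). Then |FG| = |G − F| = 16.791.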